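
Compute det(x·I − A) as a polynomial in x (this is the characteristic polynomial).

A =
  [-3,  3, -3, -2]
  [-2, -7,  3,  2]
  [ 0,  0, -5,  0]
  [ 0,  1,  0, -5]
x^4 + 20*x^3 + 150*x^2 + 500*x + 625

Expanding det(x·I − A) (e.g. by cofactor expansion or by noting that A is similar to its Jordan form J, which has the same characteristic polynomial as A) gives
  χ_A(x) = x^4 + 20*x^3 + 150*x^2 + 500*x + 625
which factors as (x + 5)^4. The eigenvalues (with algebraic multiplicities) are λ = -5 with multiplicity 4.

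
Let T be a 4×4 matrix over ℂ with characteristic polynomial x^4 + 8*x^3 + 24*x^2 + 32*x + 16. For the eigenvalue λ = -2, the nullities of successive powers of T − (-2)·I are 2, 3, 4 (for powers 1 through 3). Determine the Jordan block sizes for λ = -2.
Block sizes for λ = -2: [3, 1]

From the dimensions of kernels of powers, the number of Jordan blocks of size at least j is d_j − d_{j−1} where d_j = dim ker(N^j) (with d_0 = 0). Computing the differences gives [2, 1, 1].
The number of blocks of size exactly k is (#blocks of size ≥ k) − (#blocks of size ≥ k + 1), so the partition is: 1 block(s) of size 1, 1 block(s) of size 3.
In nonincreasing order the block sizes are [3, 1].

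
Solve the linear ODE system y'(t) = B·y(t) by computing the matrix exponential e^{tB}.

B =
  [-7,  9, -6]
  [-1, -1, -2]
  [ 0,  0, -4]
e^{tB} =
  [-3*t*exp(-4*t) + exp(-4*t), 9*t*exp(-4*t), -6*t*exp(-4*t)]
  [-t*exp(-4*t), 3*t*exp(-4*t) + exp(-4*t), -2*t*exp(-4*t)]
  [0, 0, exp(-4*t)]

Strategy: write B = P · J · P⁻¹ where J is a Jordan canonical form, so e^{tB} = P · e^{tJ} · P⁻¹, and e^{tJ} can be computed block-by-block.

B has Jordan form
J =
  [-4,  1,  0]
  [ 0, -4,  0]
  [ 0,  0, -4]
(up to reordering of blocks).

Per-block formulas:
  For a 2×2 Jordan block J_2(-4): exp(t · J_2(-4)) = e^(-4t)·(I + t·N), where N is the 2×2 nilpotent shift.
  For a 1×1 block at λ = -4: exp(t · [-4]) = [e^(-4t)].

After assembling e^{tJ} and conjugating by P, we get:

e^{tB} =
  [-3*t*exp(-4*t) + exp(-4*t), 9*t*exp(-4*t), -6*t*exp(-4*t)]
  [-t*exp(-4*t), 3*t*exp(-4*t) + exp(-4*t), -2*t*exp(-4*t)]
  [0, 0, exp(-4*t)]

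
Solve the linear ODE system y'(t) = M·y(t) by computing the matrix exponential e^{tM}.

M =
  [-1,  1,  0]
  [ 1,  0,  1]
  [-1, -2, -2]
e^{tM} =
  [t^2*exp(-t)/2 + exp(-t), t^2*exp(-t)/2 + t*exp(-t), t^2*exp(-t)/2]
  [t*exp(-t), t*exp(-t) + exp(-t), t*exp(-t)]
  [-t^2*exp(-t)/2 - t*exp(-t), -t^2*exp(-t)/2 - 2*t*exp(-t), -t^2*exp(-t)/2 - t*exp(-t) + exp(-t)]

Strategy: write M = P · J · P⁻¹ where J is a Jordan canonical form, so e^{tM} = P · e^{tJ} · P⁻¹, and e^{tJ} can be computed block-by-block.

M has Jordan form
J =
  [-1,  1,  0]
  [ 0, -1,  1]
  [ 0,  0, -1]
(up to reordering of blocks).

Per-block formulas:
  For a 3×3 Jordan block J_3(-1): exp(t · J_3(-1)) = e^(-1t)·(I + t·N + (t^2/2)·N^2), where N is the 3×3 nilpotent shift.

After assembling e^{tJ} and conjugating by P, we get:

e^{tM} =
  [t^2*exp(-t)/2 + exp(-t), t^2*exp(-t)/2 + t*exp(-t), t^2*exp(-t)/2]
  [t*exp(-t), t*exp(-t) + exp(-t), t*exp(-t)]
  [-t^2*exp(-t)/2 - t*exp(-t), -t^2*exp(-t)/2 - 2*t*exp(-t), -t^2*exp(-t)/2 - t*exp(-t) + exp(-t)]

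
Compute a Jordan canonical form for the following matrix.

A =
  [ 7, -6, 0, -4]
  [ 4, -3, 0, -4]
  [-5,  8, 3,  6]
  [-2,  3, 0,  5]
J_2(3) ⊕ J_2(3)

The characteristic polynomial is
  det(x·I − A) = x^4 - 12*x^3 + 54*x^2 - 108*x + 81 = (x - 3)^4

Eigenvalues and multiplicities (the geometric multiplicity of λ is n − rank(A − λI), which equals the number of Jordan blocks for λ):
  λ = 3: algebraic multiplicity = 4, geometric multiplicity = 2

Determining the block sizes for each eigenvalue:
  λ = 3: with am = 4 and gm = 2, the partition is not yet determined (e.g. several partitions of 4 into 2 parts exist). Let N = A − (3)·I. Computing rank(N^1) = 2, rank(N^2) = 0; the number of blocks of size ≥ j is rank(N^{j−1}) − rank(N^j), giving [2, 2]. So we have 2 block(s) of size 2 → block sizes [2, 2]

Assembling the blocks gives a Jordan form
J =
  [3, 1, 0, 0]
  [0, 3, 0, 0]
  [0, 0, 3, 1]
  [0, 0, 0, 3]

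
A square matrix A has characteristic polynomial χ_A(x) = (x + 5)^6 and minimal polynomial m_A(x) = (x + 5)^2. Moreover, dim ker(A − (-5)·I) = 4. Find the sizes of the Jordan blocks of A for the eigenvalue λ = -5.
Block sizes for λ = -5: [2, 2, 1, 1]

Step 1 — from the characteristic polynomial, algebraic multiplicity of λ = -5 is 6. From dim ker(A − (-5)·I) = 4, there are exactly 4 Jordan blocks for λ = -5.
Step 2 — from the minimal polynomial, the factor (x + 5)^2 tells us the largest block for λ = -5 has size 2.
Step 3 — with total size 6, 4 blocks, and largest block 2, the block sizes (in nonincreasing order) are [2, 2, 1, 1].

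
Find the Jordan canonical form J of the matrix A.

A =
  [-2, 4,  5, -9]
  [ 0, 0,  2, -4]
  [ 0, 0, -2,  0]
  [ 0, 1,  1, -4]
J_3(-2) ⊕ J_1(-2)

The characteristic polynomial is
  det(x·I − A) = x^4 + 8*x^3 + 24*x^2 + 32*x + 16 = (x + 2)^4

Eigenvalues and multiplicities (the geometric multiplicity of λ is n − rank(A − λI), which equals the number of Jordan blocks for λ):
  λ = -2: algebraic multiplicity = 4, geometric multiplicity = 2

Determining the block sizes for each eigenvalue:
  λ = -2: with am = 4 and gm = 2, the partition is not yet determined (e.g. several partitions of 4 into 2 parts exist). Let N = A − (-2)·I. Computing rank(N^1) = 2, rank(N^2) = 1, rank(N^3) = 0; the number of blocks of size ≥ j is rank(N^{j−1}) − rank(N^j), giving [2, 1, 1]. So we have 1 block(s) of size 3, 1 block(s) of size 1 → block sizes [3, 1]

Assembling the blocks gives a Jordan form
J =
  [-2,  1,  0,  0]
  [ 0, -2,  1,  0]
  [ 0,  0, -2,  0]
  [ 0,  0,  0, -2]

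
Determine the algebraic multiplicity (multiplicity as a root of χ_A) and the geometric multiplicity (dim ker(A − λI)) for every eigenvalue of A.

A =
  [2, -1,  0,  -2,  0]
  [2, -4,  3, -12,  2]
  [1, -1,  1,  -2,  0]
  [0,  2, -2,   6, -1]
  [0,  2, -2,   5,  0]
λ = 1: alg = 5, geom = 2

Step 1 — factor the characteristic polynomial to read off the algebraic multiplicities:
  χ_A(x) = (x - 1)^5

Step 2 — compute geometric multiplicities via the rank-nullity identity g(λ) = n − rank(A − λI):
  rank(A − (1)·I) = 3, so dim ker(A − (1)·I) = n − 3 = 2

Summary:
  λ = 1: algebraic multiplicity = 5, geometric multiplicity = 2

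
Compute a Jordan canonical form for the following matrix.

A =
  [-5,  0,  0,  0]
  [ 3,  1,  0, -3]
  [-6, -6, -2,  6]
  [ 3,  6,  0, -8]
J_1(-5) ⊕ J_1(-5) ⊕ J_1(-2) ⊕ J_1(-2)

The characteristic polynomial is
  det(x·I − A) = x^4 + 14*x^3 + 69*x^2 + 140*x + 100 = (x + 2)^2*(x + 5)^2

Eigenvalues and multiplicities (the geometric multiplicity of λ is n − rank(A − λI), which equals the number of Jordan blocks for λ):
  λ = -5: algebraic multiplicity = 2, geometric multiplicity = 2
  λ = -2: algebraic multiplicity = 2, geometric multiplicity = 2

Determining the block sizes for each eigenvalue:
  λ = -5: gm = am = 2, so every block has size 1 → block sizes [1, 1]
  λ = -2: gm = am = 2, so every block has size 1 → block sizes [1, 1]

Assembling the blocks gives a Jordan form
J =
  [-5,  0,  0,  0]
  [ 0, -5,  0,  0]
  [ 0,  0, -2,  0]
  [ 0,  0,  0, -2]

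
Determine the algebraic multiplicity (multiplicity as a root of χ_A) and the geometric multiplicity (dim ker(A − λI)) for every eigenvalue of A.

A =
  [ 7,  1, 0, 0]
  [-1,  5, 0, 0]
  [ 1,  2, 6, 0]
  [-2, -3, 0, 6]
λ = 6: alg = 4, geom = 2

Step 1 — factor the characteristic polynomial to read off the algebraic multiplicities:
  χ_A(x) = (x - 6)^4

Step 2 — compute geometric multiplicities via the rank-nullity identity g(λ) = n − rank(A − λI):
  rank(A − (6)·I) = 2, so dim ker(A − (6)·I) = n − 2 = 2

Summary:
  λ = 6: algebraic multiplicity = 4, geometric multiplicity = 2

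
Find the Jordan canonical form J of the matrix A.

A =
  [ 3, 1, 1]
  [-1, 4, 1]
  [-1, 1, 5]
J_3(4)

The characteristic polynomial is
  det(x·I − A) = x^3 - 12*x^2 + 48*x - 64 = (x - 4)^3

Eigenvalues and multiplicities (the geometric multiplicity of λ is n − rank(A − λI), which equals the number of Jordan blocks for λ):
  λ = 4: algebraic multiplicity = 3, geometric multiplicity = 1

Determining the block sizes for each eigenvalue:
  λ = 4: one block (gm = 1), so the single block has size am = 3 → block sizes [3]

Assembling the blocks gives a Jordan form
J =
  [4, 1, 0]
  [0, 4, 1]
  [0, 0, 4]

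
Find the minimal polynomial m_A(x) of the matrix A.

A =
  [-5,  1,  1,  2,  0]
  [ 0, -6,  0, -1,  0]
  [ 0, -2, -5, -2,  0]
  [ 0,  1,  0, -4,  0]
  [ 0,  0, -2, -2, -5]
x^3 + 15*x^2 + 75*x + 125

The characteristic polynomial is χ_A(x) = (x + 5)^5, so the eigenvalues are known. The minimal polynomial is
  m_A(x) = Π_λ (x − λ)^{k_λ}
where k_λ is the size of the *largest* Jordan block for λ (equivalently, the smallest k with (A − λI)^k v = 0 for every generalised eigenvector v of λ).

  λ = -5: largest Jordan block has size 3, contributing (x + 5)^3

So m_A(x) = (x + 5)^3 = x^3 + 15*x^2 + 75*x + 125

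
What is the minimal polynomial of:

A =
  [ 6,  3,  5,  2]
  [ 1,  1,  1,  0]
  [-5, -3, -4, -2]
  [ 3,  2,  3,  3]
x^4 - 6*x^3 + 12*x^2 - 10*x + 3

The characteristic polynomial is χ_A(x) = (x - 3)*(x - 1)^3, so the eigenvalues are known. The minimal polynomial is
  m_A(x) = Π_λ (x − λ)^{k_λ}
where k_λ is the size of the *largest* Jordan block for λ (equivalently, the smallest k with (A − λI)^k v = 0 for every generalised eigenvector v of λ).

  λ = 1: largest Jordan block has size 3, contributing (x − 1)^3
  λ = 3: largest Jordan block has size 1, contributing (x − 3)

So m_A(x) = (x - 3)*(x - 1)^3 = x^4 - 6*x^3 + 12*x^2 - 10*x + 3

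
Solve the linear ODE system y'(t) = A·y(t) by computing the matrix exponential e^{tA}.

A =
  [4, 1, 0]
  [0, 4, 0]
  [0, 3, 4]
e^{tA} =
  [exp(4*t), t*exp(4*t), 0]
  [0, exp(4*t), 0]
  [0, 3*t*exp(4*t), exp(4*t)]

Strategy: write A = P · J · P⁻¹ where J is a Jordan canonical form, so e^{tA} = P · e^{tJ} · P⁻¹, and e^{tJ} can be computed block-by-block.

A has Jordan form
J =
  [4, 1, 0]
  [0, 4, 0]
  [0, 0, 4]
(up to reordering of blocks).

Per-block formulas:
  For a 2×2 Jordan block J_2(4): exp(t · J_2(4)) = e^(4t)·(I + t·N), where N is the 2×2 nilpotent shift.
  For a 1×1 block at λ = 4: exp(t · [4]) = [e^(4t)].

After assembling e^{tJ} and conjugating by P, we get:

e^{tA} =
  [exp(4*t), t*exp(4*t), 0]
  [0, exp(4*t), 0]
  [0, 3*t*exp(4*t), exp(4*t)]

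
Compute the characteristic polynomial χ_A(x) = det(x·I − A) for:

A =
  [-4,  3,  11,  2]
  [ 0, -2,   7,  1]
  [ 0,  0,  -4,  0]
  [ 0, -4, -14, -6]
x^4 + 16*x^3 + 96*x^2 + 256*x + 256

Expanding det(x·I − A) (e.g. by cofactor expansion or by noting that A is similar to its Jordan form J, which has the same characteristic polynomial as A) gives
  χ_A(x) = x^4 + 16*x^3 + 96*x^2 + 256*x + 256
which factors as (x + 4)^4. The eigenvalues (with algebraic multiplicities) are λ = -4 with multiplicity 4.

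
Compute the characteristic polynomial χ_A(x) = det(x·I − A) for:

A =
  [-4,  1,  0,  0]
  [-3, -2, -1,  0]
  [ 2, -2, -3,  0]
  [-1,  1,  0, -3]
x^4 + 12*x^3 + 54*x^2 + 108*x + 81

Expanding det(x·I − A) (e.g. by cofactor expansion or by noting that A is similar to its Jordan form J, which has the same characteristic polynomial as A) gives
  χ_A(x) = x^4 + 12*x^3 + 54*x^2 + 108*x + 81
which factors as (x + 3)^4. The eigenvalues (with algebraic multiplicities) are λ = -3 with multiplicity 4.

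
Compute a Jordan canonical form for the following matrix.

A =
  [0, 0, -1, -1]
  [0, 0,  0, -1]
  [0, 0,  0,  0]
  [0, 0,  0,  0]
J_2(0) ⊕ J_2(0)

The characteristic polynomial is
  det(x·I − A) = x^4

Eigenvalues and multiplicities (the geometric multiplicity of λ is n − rank(A − λI), which equals the number of Jordan blocks for λ):
  λ = 0: algebraic multiplicity = 4, geometric multiplicity = 2

Determining the block sizes for each eigenvalue:
  λ = 0: with am = 4 and gm = 2, the partition is not yet determined (e.g. several partitions of 4 into 2 parts exist). Let N = A − (0)·I. Computing rank(N^1) = 2, rank(N^2) = 0; the number of blocks of size ≥ j is rank(N^{j−1}) − rank(N^j), giving [2, 2]. So we have 2 block(s) of size 2 → block sizes [2, 2]

Assembling the blocks gives a Jordan form
J =
  [0, 1, 0, 0]
  [0, 0, 0, 0]
  [0, 0, 0, 1]
  [0, 0, 0, 0]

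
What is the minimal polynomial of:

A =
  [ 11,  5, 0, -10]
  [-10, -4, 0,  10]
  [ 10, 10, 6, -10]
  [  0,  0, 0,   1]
x^2 - 7*x + 6

The characteristic polynomial is χ_A(x) = (x - 6)^2*(x - 1)^2, so the eigenvalues are known. The minimal polynomial is
  m_A(x) = Π_λ (x − λ)^{k_λ}
where k_λ is the size of the *largest* Jordan block for λ (equivalently, the smallest k with (A − λI)^k v = 0 for every generalised eigenvector v of λ).

  λ = 1: largest Jordan block has size 1, contributing (x − 1)
  λ = 6: largest Jordan block has size 1, contributing (x − 6)

So m_A(x) = (x - 6)*(x - 1) = x^2 - 7*x + 6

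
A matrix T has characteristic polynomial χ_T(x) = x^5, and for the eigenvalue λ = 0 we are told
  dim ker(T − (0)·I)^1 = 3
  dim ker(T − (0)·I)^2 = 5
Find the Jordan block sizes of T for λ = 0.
Block sizes for λ = 0: [2, 2, 1]

From the dimensions of kernels of powers, the number of Jordan blocks of size at least j is d_j − d_{j−1} where d_j = dim ker(N^j) (with d_0 = 0). Computing the differences gives [3, 2].
The number of blocks of size exactly k is (#blocks of size ≥ k) − (#blocks of size ≥ k + 1), so the partition is: 1 block(s) of size 1, 2 block(s) of size 2.
In nonincreasing order the block sizes are [2, 2, 1].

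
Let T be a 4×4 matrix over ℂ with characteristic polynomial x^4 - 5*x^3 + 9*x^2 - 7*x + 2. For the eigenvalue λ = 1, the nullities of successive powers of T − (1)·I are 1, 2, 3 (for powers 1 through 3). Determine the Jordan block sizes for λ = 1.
Block sizes for λ = 1: [3]

From the dimensions of kernels of powers, the number of Jordan blocks of size at least j is d_j − d_{j−1} where d_j = dim ker(N^j) (with d_0 = 0). Computing the differences gives [1, 1, 1].
The number of blocks of size exactly k is (#blocks of size ≥ k) − (#blocks of size ≥ k + 1), so the partition is: 1 block(s) of size 3.
In nonincreasing order the block sizes are [3].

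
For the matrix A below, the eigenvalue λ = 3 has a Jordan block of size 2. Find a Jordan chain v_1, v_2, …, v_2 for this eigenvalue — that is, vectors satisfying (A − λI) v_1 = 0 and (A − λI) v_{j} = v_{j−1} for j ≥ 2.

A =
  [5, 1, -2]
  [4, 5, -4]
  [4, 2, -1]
A Jordan chain for λ = 3 of length 2:
v_1 = (2, 4, 4)ᵀ
v_2 = (1, 0, 0)ᵀ

Let N = A − (3)·I. We want v_2 with N^2 v_2 = 0 but N^1 v_2 ≠ 0; then v_{j-1} := N · v_j for j = 2, …, 2.

Pick v_2 = (1, 0, 0)ᵀ.
Then v_1 = N · v_2 = (2, 4, 4)ᵀ.

Sanity check: (A − (3)·I) v_1 = (0, 0, 0)ᵀ = 0. ✓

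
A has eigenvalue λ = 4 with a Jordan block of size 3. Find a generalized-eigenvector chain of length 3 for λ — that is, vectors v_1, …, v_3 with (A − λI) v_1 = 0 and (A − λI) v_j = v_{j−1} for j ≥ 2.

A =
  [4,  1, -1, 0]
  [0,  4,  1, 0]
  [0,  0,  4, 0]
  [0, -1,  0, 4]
A Jordan chain for λ = 4 of length 3:
v_1 = (1, 0, 0, -1)ᵀ
v_2 = (-1, 1, 0, 0)ᵀ
v_3 = (0, 0, 1, 0)ᵀ

Let N = A − (4)·I. We want v_3 with N^3 v_3 = 0 but N^2 v_3 ≠ 0; then v_{j-1} := N · v_j for j = 3, …, 2.

Pick v_3 = (0, 0, 1, 0)ᵀ.
Then v_2 = N · v_3 = (-1, 1, 0, 0)ᵀ.
Then v_1 = N · v_2 = (1, 0, 0, -1)ᵀ.

Sanity check: (A − (4)·I) v_1 = (0, 0, 0, 0)ᵀ = 0. ✓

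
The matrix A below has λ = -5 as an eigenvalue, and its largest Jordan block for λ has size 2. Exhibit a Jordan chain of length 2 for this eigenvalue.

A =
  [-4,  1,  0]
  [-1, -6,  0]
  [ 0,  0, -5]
A Jordan chain for λ = -5 of length 2:
v_1 = (1, -1, 0)ᵀ
v_2 = (1, 0, 0)ᵀ

Let N = A − (-5)·I. We want v_2 with N^2 v_2 = 0 but N^1 v_2 ≠ 0; then v_{j-1} := N · v_j for j = 2, …, 2.

Pick v_2 = (1, 0, 0)ᵀ.
Then v_1 = N · v_2 = (1, -1, 0)ᵀ.

Sanity check: (A − (-5)·I) v_1 = (0, 0, 0)ᵀ = 0. ✓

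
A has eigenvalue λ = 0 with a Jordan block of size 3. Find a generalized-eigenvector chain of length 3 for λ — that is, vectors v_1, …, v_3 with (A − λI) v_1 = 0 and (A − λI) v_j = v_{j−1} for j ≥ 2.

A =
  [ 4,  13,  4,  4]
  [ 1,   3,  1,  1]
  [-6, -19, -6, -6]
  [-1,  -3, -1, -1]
A Jordan chain for λ = 0 of length 3:
v_1 = (1, 0, -1, 0)ᵀ
v_2 = (4, 1, -6, -1)ᵀ
v_3 = (1, 0, 0, 0)ᵀ

Let N = A − (0)·I. We want v_3 with N^3 v_3 = 0 but N^2 v_3 ≠ 0; then v_{j-1} := N · v_j for j = 3, …, 2.

Pick v_3 = (1, 0, 0, 0)ᵀ.
Then v_2 = N · v_3 = (4, 1, -6, -1)ᵀ.
Then v_1 = N · v_2 = (1, 0, -1, 0)ᵀ.

Sanity check: (A − (0)·I) v_1 = (0, 0, 0, 0)ᵀ = 0. ✓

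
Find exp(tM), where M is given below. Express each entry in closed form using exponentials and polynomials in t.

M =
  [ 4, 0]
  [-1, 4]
e^{tM} =
  [exp(4*t), 0]
  [-t*exp(4*t), exp(4*t)]

Strategy: write M = P · J · P⁻¹ where J is a Jordan canonical form, so e^{tM} = P · e^{tJ} · P⁻¹, and e^{tJ} can be computed block-by-block.

M has Jordan form
J =
  [4, 1]
  [0, 4]
(up to reordering of blocks).

Per-block formulas:
  For a 2×2 Jordan block J_2(4): exp(t · J_2(4)) = e^(4t)·(I + t·N), where N is the 2×2 nilpotent shift.

After assembling e^{tJ} and conjugating by P, we get:

e^{tM} =
  [exp(4*t), 0]
  [-t*exp(4*t), exp(4*t)]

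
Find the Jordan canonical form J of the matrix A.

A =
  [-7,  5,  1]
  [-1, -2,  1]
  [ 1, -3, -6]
J_3(-5)

The characteristic polynomial is
  det(x·I − A) = x^3 + 15*x^2 + 75*x + 125 = (x + 5)^3

Eigenvalues and multiplicities (the geometric multiplicity of λ is n − rank(A − λI), which equals the number of Jordan blocks for λ):
  λ = -5: algebraic multiplicity = 3, geometric multiplicity = 1

Determining the block sizes for each eigenvalue:
  λ = -5: one block (gm = 1), so the single block has size am = 3 → block sizes [3]

Assembling the blocks gives a Jordan form
J =
  [-5,  1,  0]
  [ 0, -5,  1]
  [ 0,  0, -5]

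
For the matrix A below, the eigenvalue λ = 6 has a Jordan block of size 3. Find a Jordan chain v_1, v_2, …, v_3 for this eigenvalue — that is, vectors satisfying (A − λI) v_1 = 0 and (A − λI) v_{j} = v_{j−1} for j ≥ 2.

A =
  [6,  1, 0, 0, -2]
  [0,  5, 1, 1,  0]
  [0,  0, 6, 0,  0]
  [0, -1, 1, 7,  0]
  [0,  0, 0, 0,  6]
A Jordan chain for λ = 6 of length 3:
v_1 = (-1, 0, 0, 0, 0)ᵀ
v_2 = (1, -1, 0, -1, 0)ᵀ
v_3 = (0, 1, 0, 0, 0)ᵀ

Let N = A − (6)·I. We want v_3 with N^3 v_3 = 0 but N^2 v_3 ≠ 0; then v_{j-1} := N · v_j for j = 3, …, 2.

Pick v_3 = (0, 1, 0, 0, 0)ᵀ.
Then v_2 = N · v_3 = (1, -1, 0, -1, 0)ᵀ.
Then v_1 = N · v_2 = (-1, 0, 0, 0, 0)ᵀ.

Sanity check: (A − (6)·I) v_1 = (0, 0, 0, 0, 0)ᵀ = 0. ✓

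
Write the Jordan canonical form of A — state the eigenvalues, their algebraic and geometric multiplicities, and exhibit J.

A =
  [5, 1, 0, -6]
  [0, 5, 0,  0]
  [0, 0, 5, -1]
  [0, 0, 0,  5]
J_2(5) ⊕ J_2(5)

The characteristic polynomial is
  det(x·I − A) = x^4 - 20*x^3 + 150*x^2 - 500*x + 625 = (x - 5)^4

Eigenvalues and multiplicities (the geometric multiplicity of λ is n − rank(A − λI), which equals the number of Jordan blocks for λ):
  λ = 5: algebraic multiplicity = 4, geometric multiplicity = 2

Determining the block sizes for each eigenvalue:
  λ = 5: with am = 4 and gm = 2, the partition is not yet determined (e.g. several partitions of 4 into 2 parts exist). Let N = A − (5)·I. Computing rank(N^1) = 2, rank(N^2) = 0; the number of blocks of size ≥ j is rank(N^{j−1}) − rank(N^j), giving [2, 2]. So we have 2 block(s) of size 2 → block sizes [2, 2]

Assembling the blocks gives a Jordan form
J =
  [5, 1, 0, 0]
  [0, 5, 0, 0]
  [0, 0, 5, 1]
  [0, 0, 0, 5]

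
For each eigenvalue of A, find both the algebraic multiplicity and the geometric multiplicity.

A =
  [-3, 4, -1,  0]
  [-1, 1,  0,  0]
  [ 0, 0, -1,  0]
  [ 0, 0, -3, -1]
λ = -1: alg = 4, geom = 2

Step 1 — factor the characteristic polynomial to read off the algebraic multiplicities:
  χ_A(x) = (x + 1)^4

Step 2 — compute geometric multiplicities via the rank-nullity identity g(λ) = n − rank(A − λI):
  rank(A − (-1)·I) = 2, so dim ker(A − (-1)·I) = n − 2 = 2

Summary:
  λ = -1: algebraic multiplicity = 4, geometric multiplicity = 2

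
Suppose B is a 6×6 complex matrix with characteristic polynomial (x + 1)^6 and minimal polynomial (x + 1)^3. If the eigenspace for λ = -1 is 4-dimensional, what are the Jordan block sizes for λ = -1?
Block sizes for λ = -1: [3, 1, 1, 1]

Step 1 — from the characteristic polynomial, algebraic multiplicity of λ = -1 is 6. From dim ker(B − (-1)·I) = 4, there are exactly 4 Jordan blocks for λ = -1.
Step 2 — from the minimal polynomial, the factor (x + 1)^3 tells us the largest block for λ = -1 has size 3.
Step 3 — with total size 6, 4 blocks, and largest block 3, the block sizes (in nonincreasing order) are [3, 1, 1, 1].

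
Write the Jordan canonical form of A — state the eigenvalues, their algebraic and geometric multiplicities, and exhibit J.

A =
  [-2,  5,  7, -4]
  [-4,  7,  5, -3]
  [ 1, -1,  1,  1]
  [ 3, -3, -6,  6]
J_2(3) ⊕ J_2(3)

The characteristic polynomial is
  det(x·I − A) = x^4 - 12*x^3 + 54*x^2 - 108*x + 81 = (x - 3)^4

Eigenvalues and multiplicities (the geometric multiplicity of λ is n − rank(A − λI), which equals the number of Jordan blocks for λ):
  λ = 3: algebraic multiplicity = 4, geometric multiplicity = 2

Determining the block sizes for each eigenvalue:
  λ = 3: with am = 4 and gm = 2, the partition is not yet determined (e.g. several partitions of 4 into 2 parts exist). Let N = A − (3)·I. Computing rank(N^1) = 2, rank(N^2) = 0; the number of blocks of size ≥ j is rank(N^{j−1}) − rank(N^j), giving [2, 2]. So we have 2 block(s) of size 2 → block sizes [2, 2]

Assembling the blocks gives a Jordan form
J =
  [3, 1, 0, 0]
  [0, 3, 0, 0]
  [0, 0, 3, 1]
  [0, 0, 0, 3]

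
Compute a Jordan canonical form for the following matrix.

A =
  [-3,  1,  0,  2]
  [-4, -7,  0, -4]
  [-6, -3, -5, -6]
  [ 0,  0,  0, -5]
J_2(-5) ⊕ J_1(-5) ⊕ J_1(-5)

The characteristic polynomial is
  det(x·I − A) = x^4 + 20*x^3 + 150*x^2 + 500*x + 625 = (x + 5)^4

Eigenvalues and multiplicities (the geometric multiplicity of λ is n − rank(A − λI), which equals the number of Jordan blocks for λ):
  λ = -5: algebraic multiplicity = 4, geometric multiplicity = 3

Determining the block sizes for each eigenvalue:
  λ = -5: 3 blocks summing to 4 forces exactly one block of size 2 and the rest size 1 → block sizes [2, 1, 1]

Assembling the blocks gives a Jordan form
J =
  [-5,  1,  0,  0]
  [ 0, -5,  0,  0]
  [ 0,  0, -5,  0]
  [ 0,  0,  0, -5]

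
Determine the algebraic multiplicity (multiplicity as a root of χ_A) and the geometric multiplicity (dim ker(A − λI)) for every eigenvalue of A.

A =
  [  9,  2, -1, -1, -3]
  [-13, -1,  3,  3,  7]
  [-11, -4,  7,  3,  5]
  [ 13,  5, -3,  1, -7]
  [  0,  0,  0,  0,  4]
λ = 4: alg = 5, geom = 3

Step 1 — factor the characteristic polynomial to read off the algebraic multiplicities:
  χ_A(x) = (x - 4)^5

Step 2 — compute geometric multiplicities via the rank-nullity identity g(λ) = n − rank(A − λI):
  rank(A − (4)·I) = 2, so dim ker(A − (4)·I) = n − 2 = 3

Summary:
  λ = 4: algebraic multiplicity = 5, geometric multiplicity = 3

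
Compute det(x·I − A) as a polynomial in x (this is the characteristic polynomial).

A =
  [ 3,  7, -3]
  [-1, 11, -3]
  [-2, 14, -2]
x^3 - 12*x^2 + 48*x - 64

Expanding det(x·I − A) (e.g. by cofactor expansion or by noting that A is similar to its Jordan form J, which has the same characteristic polynomial as A) gives
  χ_A(x) = x^3 - 12*x^2 + 48*x - 64
which factors as (x - 4)^3. The eigenvalues (with algebraic multiplicities) are λ = 4 with multiplicity 3.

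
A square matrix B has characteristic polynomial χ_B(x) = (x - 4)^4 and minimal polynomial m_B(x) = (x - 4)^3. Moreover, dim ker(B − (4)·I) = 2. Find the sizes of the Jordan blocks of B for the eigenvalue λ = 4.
Block sizes for λ = 4: [3, 1]

Step 1 — from the characteristic polynomial, algebraic multiplicity of λ = 4 is 4. From dim ker(B − (4)·I) = 2, there are exactly 2 Jordan blocks for λ = 4.
Step 2 — from the minimal polynomial, the factor (x − 4)^3 tells us the largest block for λ = 4 has size 3.
Step 3 — with total size 4, 2 blocks, and largest block 3, the block sizes (in nonincreasing order) are [3, 1].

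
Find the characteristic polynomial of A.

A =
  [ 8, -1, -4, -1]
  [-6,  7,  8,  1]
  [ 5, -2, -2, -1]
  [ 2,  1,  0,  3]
x^4 - 16*x^3 + 96*x^2 - 256*x + 256

Expanding det(x·I − A) (e.g. by cofactor expansion or by noting that A is similar to its Jordan form J, which has the same characteristic polynomial as A) gives
  χ_A(x) = x^4 - 16*x^3 + 96*x^2 - 256*x + 256
which factors as (x - 4)^4. The eigenvalues (with algebraic multiplicities) are λ = 4 with multiplicity 4.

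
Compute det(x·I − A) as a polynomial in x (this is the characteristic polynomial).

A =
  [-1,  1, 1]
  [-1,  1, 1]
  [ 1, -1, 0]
x^3

Expanding det(x·I − A) (e.g. by cofactor expansion or by noting that A is similar to its Jordan form J, which has the same characteristic polynomial as A) gives
  χ_A(x) = x^3
which factors as x^3. The eigenvalues (with algebraic multiplicities) are λ = 0 with multiplicity 3.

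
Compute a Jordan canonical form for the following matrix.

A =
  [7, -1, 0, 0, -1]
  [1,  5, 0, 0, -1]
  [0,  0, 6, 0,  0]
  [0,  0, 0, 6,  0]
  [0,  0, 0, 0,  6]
J_2(6) ⊕ J_1(6) ⊕ J_1(6) ⊕ J_1(6)

The characteristic polynomial is
  det(x·I − A) = x^5 - 30*x^4 + 360*x^3 - 2160*x^2 + 6480*x - 7776 = (x - 6)^5

Eigenvalues and multiplicities (the geometric multiplicity of λ is n − rank(A − λI), which equals the number of Jordan blocks for λ):
  λ = 6: algebraic multiplicity = 5, geometric multiplicity = 4

Determining the block sizes for each eigenvalue:
  λ = 6: 4 blocks summing to 5 forces exactly one block of size 2 and the rest size 1 → block sizes [2, 1, 1, 1]

Assembling the blocks gives a Jordan form
J =
  [6, 1, 0, 0, 0]
  [0, 6, 0, 0, 0]
  [0, 0, 6, 0, 0]
  [0, 0, 0, 6, 0]
  [0, 0, 0, 0, 6]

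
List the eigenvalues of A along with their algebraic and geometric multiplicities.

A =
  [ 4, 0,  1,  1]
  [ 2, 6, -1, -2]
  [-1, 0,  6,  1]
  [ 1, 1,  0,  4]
λ = 5: alg = 4, geom = 2

Step 1 — factor the characteristic polynomial to read off the algebraic multiplicities:
  χ_A(x) = (x - 5)^4

Step 2 — compute geometric multiplicities via the rank-nullity identity g(λ) = n − rank(A − λI):
  rank(A − (5)·I) = 2, so dim ker(A − (5)·I) = n − 2 = 2

Summary:
  λ = 5: algebraic multiplicity = 4, geometric multiplicity = 2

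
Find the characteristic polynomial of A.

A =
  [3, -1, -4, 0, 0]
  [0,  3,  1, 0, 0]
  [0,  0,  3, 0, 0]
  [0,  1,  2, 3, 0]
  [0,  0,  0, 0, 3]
x^5 - 15*x^4 + 90*x^3 - 270*x^2 + 405*x - 243

Expanding det(x·I − A) (e.g. by cofactor expansion or by noting that A is similar to its Jordan form J, which has the same characteristic polynomial as A) gives
  χ_A(x) = x^5 - 15*x^4 + 90*x^3 - 270*x^2 + 405*x - 243
which factors as (x - 3)^5. The eigenvalues (with algebraic multiplicities) are λ = 3 with multiplicity 5.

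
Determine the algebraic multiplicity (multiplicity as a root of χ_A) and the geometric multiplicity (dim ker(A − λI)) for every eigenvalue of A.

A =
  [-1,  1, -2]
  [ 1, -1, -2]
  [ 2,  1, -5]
λ = -3: alg = 1, geom = 1; λ = -2: alg = 2, geom = 1

Step 1 — factor the characteristic polynomial to read off the algebraic multiplicities:
  χ_A(x) = (x + 2)^2*(x + 3)

Step 2 — compute geometric multiplicities via the rank-nullity identity g(λ) = n − rank(A − λI):
  rank(A − (-3)·I) = 2, so dim ker(A − (-3)·I) = n − 2 = 1
  rank(A − (-2)·I) = 2, so dim ker(A − (-2)·I) = n − 2 = 1

Summary:
  λ = -3: algebraic multiplicity = 1, geometric multiplicity = 1
  λ = -2: algebraic multiplicity = 2, geometric multiplicity = 1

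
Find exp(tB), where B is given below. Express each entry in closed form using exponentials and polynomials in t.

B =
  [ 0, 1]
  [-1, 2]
e^{tB} =
  [-t*exp(t) + exp(t), t*exp(t)]
  [-t*exp(t), t*exp(t) + exp(t)]

Strategy: write B = P · J · P⁻¹ where J is a Jordan canonical form, so e^{tB} = P · e^{tJ} · P⁻¹, and e^{tJ} can be computed block-by-block.

B has Jordan form
J =
  [1, 1]
  [0, 1]
(up to reordering of blocks).

Per-block formulas:
  For a 2×2 Jordan block J_2(1): exp(t · J_2(1)) = e^(1t)·(I + t·N), where N is the 2×2 nilpotent shift.

After assembling e^{tJ} and conjugating by P, we get:

e^{tB} =
  [-t*exp(t) + exp(t), t*exp(t)]
  [-t*exp(t), t*exp(t) + exp(t)]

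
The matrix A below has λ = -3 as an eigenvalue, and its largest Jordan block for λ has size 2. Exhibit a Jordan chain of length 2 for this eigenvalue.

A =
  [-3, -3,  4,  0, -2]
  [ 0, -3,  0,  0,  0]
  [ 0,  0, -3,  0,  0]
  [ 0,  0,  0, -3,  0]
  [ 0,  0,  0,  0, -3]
A Jordan chain for λ = -3 of length 2:
v_1 = (-3, 0, 0, 0, 0)ᵀ
v_2 = (0, 1, 0, 0, 0)ᵀ

Let N = A − (-3)·I. We want v_2 with N^2 v_2 = 0 but N^1 v_2 ≠ 0; then v_{j-1} := N · v_j for j = 2, …, 2.

Pick v_2 = (0, 1, 0, 0, 0)ᵀ.
Then v_1 = N · v_2 = (-3, 0, 0, 0, 0)ᵀ.

Sanity check: (A − (-3)·I) v_1 = (0, 0, 0, 0, 0)ᵀ = 0. ✓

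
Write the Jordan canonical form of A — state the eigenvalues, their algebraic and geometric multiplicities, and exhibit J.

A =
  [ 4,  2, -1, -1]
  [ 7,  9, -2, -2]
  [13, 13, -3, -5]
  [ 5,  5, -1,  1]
J_2(2) ⊕ J_1(2) ⊕ J_1(5)

The characteristic polynomial is
  det(x·I − A) = x^4 - 11*x^3 + 42*x^2 - 68*x + 40 = (x - 5)*(x - 2)^3

Eigenvalues and multiplicities (the geometric multiplicity of λ is n − rank(A − λI), which equals the number of Jordan blocks for λ):
  λ = 2: algebraic multiplicity = 3, geometric multiplicity = 2
  λ = 5: algebraic multiplicity = 1, geometric multiplicity = 1

Determining the block sizes for each eigenvalue:
  λ = 2: 2 blocks summing to 3 forces exactly one block of size 2 and the rest size 1 → block sizes [2, 1]
  λ = 5: one block (gm = 1), so the single block has size am = 1 → block sizes [1]

Assembling the blocks gives a Jordan form
J =
  [2, 1, 0, 0]
  [0, 2, 0, 0]
  [0, 0, 2, 0]
  [0, 0, 0, 5]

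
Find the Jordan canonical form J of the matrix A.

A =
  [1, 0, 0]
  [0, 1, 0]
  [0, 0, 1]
J_1(1) ⊕ J_1(1) ⊕ J_1(1)

The characteristic polynomial is
  det(x·I − A) = x^3 - 3*x^2 + 3*x - 1 = (x - 1)^3

Eigenvalues and multiplicities (the geometric multiplicity of λ is n − rank(A − λI), which equals the number of Jordan blocks for λ):
  λ = 1: algebraic multiplicity = 3, geometric multiplicity = 3

Determining the block sizes for each eigenvalue:
  λ = 1: gm = am = 3, so every block has size 1 → block sizes [1, 1, 1]

Assembling the blocks gives a Jordan form
J =
  [1, 0, 0]
  [0, 1, 0]
  [0, 0, 1]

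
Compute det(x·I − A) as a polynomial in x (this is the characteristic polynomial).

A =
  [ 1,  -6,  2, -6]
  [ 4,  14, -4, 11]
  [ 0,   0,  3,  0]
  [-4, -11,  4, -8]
x^4 - 10*x^3 + 36*x^2 - 54*x + 27

Expanding det(x·I − A) (e.g. by cofactor expansion or by noting that A is similar to its Jordan form J, which has the same characteristic polynomial as A) gives
  χ_A(x) = x^4 - 10*x^3 + 36*x^2 - 54*x + 27
which factors as (x - 3)^3*(x - 1). The eigenvalues (with algebraic multiplicities) are λ = 1 with multiplicity 1, λ = 3 with multiplicity 3.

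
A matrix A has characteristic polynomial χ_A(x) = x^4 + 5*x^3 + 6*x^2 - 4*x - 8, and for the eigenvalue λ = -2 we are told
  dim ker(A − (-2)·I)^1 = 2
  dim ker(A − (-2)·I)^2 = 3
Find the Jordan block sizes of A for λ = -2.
Block sizes for λ = -2: [2, 1]

From the dimensions of kernels of powers, the number of Jordan blocks of size at least j is d_j − d_{j−1} where d_j = dim ker(N^j) (with d_0 = 0). Computing the differences gives [2, 1].
The number of blocks of size exactly k is (#blocks of size ≥ k) − (#blocks of size ≥ k + 1), so the partition is: 1 block(s) of size 1, 1 block(s) of size 2.
In nonincreasing order the block sizes are [2, 1].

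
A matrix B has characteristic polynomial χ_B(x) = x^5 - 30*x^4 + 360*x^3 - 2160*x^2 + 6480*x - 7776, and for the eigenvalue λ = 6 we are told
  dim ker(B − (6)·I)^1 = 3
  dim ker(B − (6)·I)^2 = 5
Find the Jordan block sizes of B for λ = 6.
Block sizes for λ = 6: [2, 2, 1]

From the dimensions of kernels of powers, the number of Jordan blocks of size at least j is d_j − d_{j−1} where d_j = dim ker(N^j) (with d_0 = 0). Computing the differences gives [3, 2].
The number of blocks of size exactly k is (#blocks of size ≥ k) − (#blocks of size ≥ k + 1), so the partition is: 1 block(s) of size 1, 2 block(s) of size 2.
In nonincreasing order the block sizes are [2, 2, 1].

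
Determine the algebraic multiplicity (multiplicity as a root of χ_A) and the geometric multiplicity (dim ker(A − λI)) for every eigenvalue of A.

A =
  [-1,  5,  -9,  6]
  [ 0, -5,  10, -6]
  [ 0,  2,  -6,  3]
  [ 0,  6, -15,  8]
λ = -1: alg = 4, geom = 2

Step 1 — factor the characteristic polynomial to read off the algebraic multiplicities:
  χ_A(x) = (x + 1)^4

Step 2 — compute geometric multiplicities via the rank-nullity identity g(λ) = n − rank(A − λI):
  rank(A − (-1)·I) = 2, so dim ker(A − (-1)·I) = n − 2 = 2

Summary:
  λ = -1: algebraic multiplicity = 4, geometric multiplicity = 2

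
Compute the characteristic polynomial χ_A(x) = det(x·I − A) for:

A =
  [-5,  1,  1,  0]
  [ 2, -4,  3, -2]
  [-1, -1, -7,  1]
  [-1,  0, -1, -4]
x^4 + 20*x^3 + 150*x^2 + 500*x + 625

Expanding det(x·I − A) (e.g. by cofactor expansion or by noting that A is similar to its Jordan form J, which has the same characteristic polynomial as A) gives
  χ_A(x) = x^4 + 20*x^3 + 150*x^2 + 500*x + 625
which factors as (x + 5)^4. The eigenvalues (with algebraic multiplicities) are λ = -5 with multiplicity 4.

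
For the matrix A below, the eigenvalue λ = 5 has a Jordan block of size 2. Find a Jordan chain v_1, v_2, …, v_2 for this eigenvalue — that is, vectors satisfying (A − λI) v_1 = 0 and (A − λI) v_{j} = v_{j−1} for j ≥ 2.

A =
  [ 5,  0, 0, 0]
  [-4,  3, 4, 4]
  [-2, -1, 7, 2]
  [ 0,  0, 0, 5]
A Jordan chain for λ = 5 of length 2:
v_1 = (0, -4, -2, 0)ᵀ
v_2 = (1, 0, 0, 0)ᵀ

Let N = A − (5)·I. We want v_2 with N^2 v_2 = 0 but N^1 v_2 ≠ 0; then v_{j-1} := N · v_j for j = 2, …, 2.

Pick v_2 = (1, 0, 0, 0)ᵀ.
Then v_1 = N · v_2 = (0, -4, -2, 0)ᵀ.

Sanity check: (A − (5)·I) v_1 = (0, 0, 0, 0)ᵀ = 0. ✓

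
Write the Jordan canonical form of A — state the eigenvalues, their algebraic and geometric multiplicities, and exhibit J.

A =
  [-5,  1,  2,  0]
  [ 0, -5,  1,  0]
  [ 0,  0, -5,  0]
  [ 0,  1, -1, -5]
J_3(-5) ⊕ J_1(-5)

The characteristic polynomial is
  det(x·I − A) = x^4 + 20*x^3 + 150*x^2 + 500*x + 625 = (x + 5)^4

Eigenvalues and multiplicities (the geometric multiplicity of λ is n − rank(A − λI), which equals the number of Jordan blocks for λ):
  λ = -5: algebraic multiplicity = 4, geometric multiplicity = 2

Determining the block sizes for each eigenvalue:
  λ = -5: with am = 4 and gm = 2, the partition is not yet determined (e.g. several partitions of 4 into 2 parts exist). Let N = A − (-5)·I. Computing rank(N^1) = 2, rank(N^2) = 1, rank(N^3) = 0; the number of blocks of size ≥ j is rank(N^{j−1}) − rank(N^j), giving [2, 1, 1]. So we have 1 block(s) of size 3, 1 block(s) of size 1 → block sizes [3, 1]

Assembling the blocks gives a Jordan form
J =
  [-5,  1,  0,  0]
  [ 0, -5,  1,  0]
  [ 0,  0, -5,  0]
  [ 0,  0,  0, -5]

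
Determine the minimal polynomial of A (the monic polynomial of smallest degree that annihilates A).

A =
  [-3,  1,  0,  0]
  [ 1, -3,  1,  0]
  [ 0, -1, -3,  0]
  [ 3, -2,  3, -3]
x^3 + 9*x^2 + 27*x + 27

The characteristic polynomial is χ_A(x) = (x + 3)^4, so the eigenvalues are known. The minimal polynomial is
  m_A(x) = Π_λ (x − λ)^{k_λ}
where k_λ is the size of the *largest* Jordan block for λ (equivalently, the smallest k with (A − λI)^k v = 0 for every generalised eigenvector v of λ).

  λ = -3: largest Jordan block has size 3, contributing (x + 3)^3

So m_A(x) = (x + 3)^3 = x^3 + 9*x^2 + 27*x + 27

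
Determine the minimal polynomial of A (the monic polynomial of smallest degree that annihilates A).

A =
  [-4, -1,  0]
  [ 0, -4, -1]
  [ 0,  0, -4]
x^3 + 12*x^2 + 48*x + 64

The characteristic polynomial is χ_A(x) = (x + 4)^3, so the eigenvalues are known. The minimal polynomial is
  m_A(x) = Π_λ (x − λ)^{k_λ}
where k_λ is the size of the *largest* Jordan block for λ (equivalently, the smallest k with (A − λI)^k v = 0 for every generalised eigenvector v of λ).

  λ = -4: largest Jordan block has size 3, contributing (x + 4)^3

So m_A(x) = (x + 4)^3 = x^3 + 12*x^2 + 48*x + 64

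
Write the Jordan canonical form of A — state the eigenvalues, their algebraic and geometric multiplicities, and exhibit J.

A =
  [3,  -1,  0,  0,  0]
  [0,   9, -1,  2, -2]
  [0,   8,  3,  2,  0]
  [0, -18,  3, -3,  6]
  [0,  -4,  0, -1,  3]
J_3(3) ⊕ J_2(3)

The characteristic polynomial is
  det(x·I − A) = x^5 - 15*x^4 + 90*x^3 - 270*x^2 + 405*x - 243 = (x - 3)^5

Eigenvalues and multiplicities (the geometric multiplicity of λ is n − rank(A − λI), which equals the number of Jordan blocks for λ):
  λ = 3: algebraic multiplicity = 5, geometric multiplicity = 2

Determining the block sizes for each eigenvalue:
  λ = 3: with am = 5 and gm = 2, the partition is not yet determined (e.g. several partitions of 5 into 2 parts exist). Let N = A − (3)·I. Computing rank(N^1) = 3, rank(N^2) = 1, rank(N^3) = 0; the number of blocks of size ≥ j is rank(N^{j−1}) − rank(N^j), giving [2, 2, 1]. So we have 1 block(s) of size 3, 1 block(s) of size 2 → block sizes [3, 2]

Assembling the blocks gives a Jordan form
J =
  [3, 1, 0, 0, 0]
  [0, 3, 1, 0, 0]
  [0, 0, 3, 0, 0]
  [0, 0, 0, 3, 1]
  [0, 0, 0, 0, 3]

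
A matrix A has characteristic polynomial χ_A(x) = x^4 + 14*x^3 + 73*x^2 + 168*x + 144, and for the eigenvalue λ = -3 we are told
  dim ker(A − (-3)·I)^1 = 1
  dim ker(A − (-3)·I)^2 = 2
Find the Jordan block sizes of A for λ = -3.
Block sizes for λ = -3: [2]

From the dimensions of kernels of powers, the number of Jordan blocks of size at least j is d_j − d_{j−1} where d_j = dim ker(N^j) (with d_0 = 0). Computing the differences gives [1, 1].
The number of blocks of size exactly k is (#blocks of size ≥ k) − (#blocks of size ≥ k + 1), so the partition is: 1 block(s) of size 2.
In nonincreasing order the block sizes are [2].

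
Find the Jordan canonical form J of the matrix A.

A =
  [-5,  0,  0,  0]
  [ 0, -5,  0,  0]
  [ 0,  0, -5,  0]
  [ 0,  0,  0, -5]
J_1(-5) ⊕ J_1(-5) ⊕ J_1(-5) ⊕ J_1(-5)

The characteristic polynomial is
  det(x·I − A) = x^4 + 20*x^3 + 150*x^2 + 500*x + 625 = (x + 5)^4

Eigenvalues and multiplicities (the geometric multiplicity of λ is n − rank(A − λI), which equals the number of Jordan blocks for λ):
  λ = -5: algebraic multiplicity = 4, geometric multiplicity = 4

Determining the block sizes for each eigenvalue:
  λ = -5: gm = am = 4, so every block has size 1 → block sizes [1, 1, 1, 1]

Assembling the blocks gives a Jordan form
J =
  [-5,  0,  0,  0]
  [ 0, -5,  0,  0]
  [ 0,  0, -5,  0]
  [ 0,  0,  0, -5]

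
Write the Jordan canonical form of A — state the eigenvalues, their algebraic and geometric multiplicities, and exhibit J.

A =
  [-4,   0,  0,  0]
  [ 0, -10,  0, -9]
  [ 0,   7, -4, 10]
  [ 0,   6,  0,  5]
J_2(-4) ⊕ J_1(-4) ⊕ J_1(-1)

The characteristic polynomial is
  det(x·I − A) = x^4 + 13*x^3 + 60*x^2 + 112*x + 64 = (x + 1)*(x + 4)^3

Eigenvalues and multiplicities (the geometric multiplicity of λ is n − rank(A − λI), which equals the number of Jordan blocks for λ):
  λ = -4: algebraic multiplicity = 3, geometric multiplicity = 2
  λ = -1: algebraic multiplicity = 1, geometric multiplicity = 1

Determining the block sizes for each eigenvalue:
  λ = -4: 2 blocks summing to 3 forces exactly one block of size 2 and the rest size 1 → block sizes [2, 1]
  λ = -1: one block (gm = 1), so the single block has size am = 1 → block sizes [1]

Assembling the blocks gives a Jordan form
J =
  [-4,  1,  0,  0]
  [ 0, -4,  0,  0]
  [ 0,  0, -4,  0]
  [ 0,  0,  0, -1]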